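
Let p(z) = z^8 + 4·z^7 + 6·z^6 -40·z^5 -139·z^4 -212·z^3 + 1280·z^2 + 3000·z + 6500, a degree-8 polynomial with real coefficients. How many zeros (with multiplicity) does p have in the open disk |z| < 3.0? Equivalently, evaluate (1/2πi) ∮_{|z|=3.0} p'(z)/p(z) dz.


The zeros of p are: (-1 + 3i), (-1 - 3i), (-3 + 2i), (-3 - 2i), (3 + 1i), (3 - 1i), (-1 + 2i), (-1 - 2i).
Their magnitudes are: 3.162, 3.162, 3.606, 3.606, 3.162, 3.162, 2.236, 2.236.
Zeros with |z| < R = 3.0: (-1 + 2i), (-1 - 2i).
Count = 2.
By the argument principle, (1/2πi) ∮_{|z|=R} p'(z)/p(z) dz equals exactly this count.

Number of zeros inside |z| < 3.0: 2.


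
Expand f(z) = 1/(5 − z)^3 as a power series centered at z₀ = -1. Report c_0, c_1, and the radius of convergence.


Let w = z − z₀, so z = z₀ + w.
Then 5 − z = 5 − (z₀ + w) = (5 − z₀) − w = 6 − w.
f(z) = 1/(6 − w)^3 = (1/(6)^3) · (1 − w/(6))^{−3}.
By the binomial series (1−u)^{−3} = Σ_{n≥0} C(n+2, 2) u^n for |u|<1, with u = w/(6):
  c_n = C(n+2, 2) / (6)^(n+3).
  c_0 = 1/(6)^3 = 1/216.
  c_1 = 3/(6)^4 = 1/432.
The series is valid for |w/d| < 1, i.e. |z − z₀| < |d|.
Radius of convergence: R = |5 − z₀| = |6| = 6 (distance from z₀ to the singularity z = 5).

c_0 = 1/216, c_1 = 1/432; R = 6.


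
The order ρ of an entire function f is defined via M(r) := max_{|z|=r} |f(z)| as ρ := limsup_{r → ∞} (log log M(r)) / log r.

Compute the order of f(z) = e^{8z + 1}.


|e^{8z + 1}| = e^{Re(8·z) + 1} ≤ e^{8|z|^1 + 1} = e^{8r^1 + 1} on |z| = r, so ρ ≤ 1. Choosing z on |z|=r so that 8·z is real positive (always possible by picking arg z appropriately) gives |f(z)| = e^{8r^1 + 1}, matching the bound. The additive constant 1 does not affect log log M(r) ~ 1·log r. Hence ρ = 1.
Therefore ρ = 1.

Order ρ = 1.


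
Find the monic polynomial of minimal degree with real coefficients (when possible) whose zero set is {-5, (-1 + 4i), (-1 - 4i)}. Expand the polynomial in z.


The polynomial is p(z) = ∏_{α ∈ S} (z − α), where S = {-5, (-1 + 4i), (-1 - 4i)}.
Expanding the product yields: p(z) = z^3 + 7·z^2 + 27·z + 85.
Note conjugate pairs combine to real quadratics: (z − (-1+4i))(z − (-1−4i)) = z² + 2z + 17.
The resulting polynomial has degree 3 and real coefficients as required.

p(z) = z^3 + 7·z^2 + 27·z + 85.


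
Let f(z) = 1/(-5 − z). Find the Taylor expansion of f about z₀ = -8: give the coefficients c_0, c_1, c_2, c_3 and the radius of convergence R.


Let w = z − z₀, so z = z₀ + w.
Then -5 − z = -5 − (z₀ + w) = (-5 − z₀) − w = 3 − w.
f(z) = 1/(3 − w) = (1/(3)) · 1/(1 − w/(3)) = Σ_{n≥0} w^n / (3)^(n+1).
So c_n = 1/(3)^(n+1):
  c_0 = 1/(3)^1 = 1/3.
  c_1 = 1/(3)^2 = 1/9.
  c_2 = 1/(3)^3 = 1/27.
  c_3 = 1/(3)^4 = 1/81.
The series is valid for |w/d| < 1, i.e. |z − z₀| < |d|.
Radius of convergence: R = |-5 − z₀| = |3| = 3 (distance from z₀ to the singularity z = -5).

c_0 = 1/3, c_1 = 1/9, c_2 = 1/27, c_3 = 1/81; R = 3.


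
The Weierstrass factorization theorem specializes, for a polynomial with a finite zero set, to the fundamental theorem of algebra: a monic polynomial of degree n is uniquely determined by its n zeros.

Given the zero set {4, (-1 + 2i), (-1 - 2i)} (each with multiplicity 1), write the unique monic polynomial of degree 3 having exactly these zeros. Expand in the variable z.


The polynomial is p(z) = ∏_{α ∈ S} (z − α), where S = {4, (-1 + 2i), (-1 - 2i)}.
Expanding the product yields: p(z) = z^3 -2·z^2 -3·z -20.
Note conjugate pairs combine to real quadratics: (z − (-1+2i))(z − (-1−2i)) = z² + 2z + 5.
The resulting polynomial has degree 3 and real coefficients as required.

p(z) = z^3 -2·z^2 -3·z -20.


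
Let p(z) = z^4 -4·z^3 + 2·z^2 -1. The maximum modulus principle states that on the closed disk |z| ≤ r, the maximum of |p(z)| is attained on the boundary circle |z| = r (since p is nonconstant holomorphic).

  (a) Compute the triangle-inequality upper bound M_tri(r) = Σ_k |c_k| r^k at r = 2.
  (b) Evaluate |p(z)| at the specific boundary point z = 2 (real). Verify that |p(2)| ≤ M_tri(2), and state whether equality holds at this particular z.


Coefficients: c_0 = -1, c_1 = 0, c_2 = 2, c_3 = -4, c_4 = 1. Radius r = 2.
Part (a). Triangle bound: M_tri(r) = Σ_k |c_k| r^k
  = |-1|·2^0 + |0|·2^1 + |2|·2^2 + |-4|·2^3 + |1|·2^4
  = 1 + 0 + 8 + 32 + 16 = 57.
This bounds M(r) := max_{|z|=r} |p(z)| from above; equality holds iff all terms c_k z^k can be made to align in phase at a single z on |z|=r.
Part (b). At z = 2 (real, on the circle |z| = r):
  p(2) = (-1)·2^0 + (0)·2^1 + (2)·2^2 + (-4)·2^3 + (1)·2^4 = -9.
  |p(2)| = 9.
Check: |p(2)| = 9 ≤ 57 = M_tri(2). ✓ Equality does not hold at z = 2 (the coefficients have mixed signs, so the terms do not all align in phase there).

M_tri(2) = 57; |p(2)| = 9; equality at z=2: no.


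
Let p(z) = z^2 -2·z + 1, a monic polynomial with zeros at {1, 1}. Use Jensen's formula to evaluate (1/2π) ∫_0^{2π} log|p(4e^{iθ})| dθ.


Zeros: 1, 1; r = 4.
Inside |z| < r: 1, 1. Outside (|z| ≥ r): ∅.
p(0) = 1, so log|p(0)| = log(1) = 0.0000.
Apply Jensen: I(r) = log|p(0)| + Σ_k log(r/|z_k|), summed over zeros inside |z| < r.
  log(r/|z_k|) for z_k = 1: log(4/1) = 1.3863
  log(r/|z_k|) for z_k = 1: log(4/1) = 1.3863
Sum over inside zeros: 2.7726.
I(r) = log|p(0)| + (inside sum) = 0.0000 + 2.7726 = 2.7726.
Closed form (all zeros inside, monic): I(r) = n·log(r) = 2·log(4) = 2.7726. ✓

I(r) ≈ 2.7726.


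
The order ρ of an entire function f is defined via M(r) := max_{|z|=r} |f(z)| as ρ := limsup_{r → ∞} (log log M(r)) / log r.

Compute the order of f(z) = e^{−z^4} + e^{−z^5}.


Each summand is entire of order 4 and 5 respectively (as in the single-exponential case). The order of a sum is at most the max of the orders, so ρ ≤ 5. For the lower bound: on |z|=r choose arg z so that -1z^5 is real positive; then |e^{-1z^5}| = e^{1r^5} while |e^{-1z^4}| ≤ e^{1r^4} = o(e^{1r^5}). So |f| ≥ e^{1r^5}(1 − o(1)) and ρ ≥ 5. Hence ρ = max(4, 5) = 5.
Therefore ρ = 5.

Order ρ = 5.


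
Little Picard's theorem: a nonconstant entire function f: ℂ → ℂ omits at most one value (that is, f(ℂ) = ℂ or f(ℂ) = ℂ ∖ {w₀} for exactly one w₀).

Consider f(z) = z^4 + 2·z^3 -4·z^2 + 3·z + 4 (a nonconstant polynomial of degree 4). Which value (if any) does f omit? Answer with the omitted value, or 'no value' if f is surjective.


Little Picard bounds the complement of f(ℂ) to at most one point.
For every w ∈ ℂ, the equation p(z) − w = 0 is a nonconstant polynomial in z and hence has at least one root by the fundamental theorem of algebra. So p is surjective onto ℂ, omitting no value.

Omitted value: no value.


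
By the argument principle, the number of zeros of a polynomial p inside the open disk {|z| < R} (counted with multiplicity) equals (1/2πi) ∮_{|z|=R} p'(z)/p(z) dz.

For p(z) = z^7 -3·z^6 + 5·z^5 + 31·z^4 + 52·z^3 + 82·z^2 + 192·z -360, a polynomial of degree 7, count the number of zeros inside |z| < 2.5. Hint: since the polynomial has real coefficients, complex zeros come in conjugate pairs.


The zeros of p are: (0 + 2i), (0 - 2i), 1, (3 + 3i), (3 - 3i), (-2 + 1i), (-2 - 1i).
Their magnitudes are: 2, 2, 1, 4.243, 4.243, 2.236, 2.236.
Zeros with |z| < R = 2.5: (0 + 2i), (0 - 2i), 1, (-2 + 1i), (-2 - 1i).
Count = 5.
By the argument principle, (1/2πi) ∮_{|z|=R} p'(z)/p(z) dz equals exactly this count.

Number of zeros inside |z| < 2.5: 5.


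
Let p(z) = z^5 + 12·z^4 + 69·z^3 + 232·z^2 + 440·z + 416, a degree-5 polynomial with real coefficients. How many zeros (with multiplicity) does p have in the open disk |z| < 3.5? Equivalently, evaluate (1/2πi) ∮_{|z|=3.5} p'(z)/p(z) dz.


The zeros of p are: -4, (-2 + 3i), (-2 - 3i), (-2 + 2i), (-2 - 2i).
Their magnitudes are: 4, 3.606, 3.606, 2.828, 2.828.
Zeros with |z| < R = 3.5: (-2 + 2i), (-2 - 2i).
Count = 2.
By the argument principle, (1/2πi) ∮_{|z|=R} p'(z)/p(z) dz equals exactly this count.

Number of zeros inside |z| < 3.5: 2.


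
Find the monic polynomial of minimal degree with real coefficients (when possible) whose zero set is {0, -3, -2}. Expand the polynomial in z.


The polynomial is p(z) = ∏_{α ∈ S} (z − α), where S = {0, -3, -2}.
Expanding the product yields: p(z) = z^3 + 5·z^2 + 6·z.
The resulting polynomial has degree 3 and real coefficients as required.

p(z) = z^3 + 5·z^2 + 6·z.


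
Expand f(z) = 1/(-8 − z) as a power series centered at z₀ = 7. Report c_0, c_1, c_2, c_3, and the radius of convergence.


Let w = z − z₀, so z = z₀ + w.
Then -8 − z = -8 − (z₀ + w) = (-8 − z₀) − w = -15 − w.
f(z) = 1/(-15 − w) = (1/(-15)) · 1/(1 − w/(-15)) = Σ_{n≥0} w^n / (-15)^(n+1).
So c_n = 1/(-15)^(n+1):
  c_0 = 1/(-15)^1 = -1/15.
  c_1 = 1/(-15)^2 = 1/225.
  c_2 = 1/(-15)^3 = -1/3375.
  c_3 = 1/(-15)^4 = 1/50625.
The series is valid for |w/d| < 1, i.e. |z − z₀| < |d|.
Radius of convergence: R = |-8 − z₀| = |-15| = 15 (distance from z₀ to the singularity z = -8).

c_0 = -1/15, c_1 = 1/225, c_2 = -1/3375, c_3 = 1/50625; R = 15.


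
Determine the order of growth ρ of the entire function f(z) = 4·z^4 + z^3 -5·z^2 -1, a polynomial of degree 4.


|f(z)| ≤ Σ|c_k|·r^k = O(r^4) as r → ∞. Polynomial growth is O(e^{r^ε}) for every ε > 0 (since r^4/e^{r^ε} → 0), so ρ ≤ ε for all ε > 0, i.e. ρ = 0. Every nonconstant polynomial has order 0.
Therefore ρ = 0.

Order ρ = 0.


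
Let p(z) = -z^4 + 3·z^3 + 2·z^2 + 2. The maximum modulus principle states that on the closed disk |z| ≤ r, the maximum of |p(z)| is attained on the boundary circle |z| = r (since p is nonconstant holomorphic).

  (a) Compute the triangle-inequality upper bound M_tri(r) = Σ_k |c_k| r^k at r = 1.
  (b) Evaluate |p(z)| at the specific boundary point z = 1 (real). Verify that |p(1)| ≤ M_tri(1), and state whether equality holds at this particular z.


Coefficients: c_0 = 2, c_1 = 0, c_2 = 2, c_3 = 3, c_4 = -1. Radius r = 1.
Part (a). Triangle bound: M_tri(r) = Σ_k |c_k| r^k
  = |2|·1^0 + |0|·1^1 + |2|·1^2 + |3|·1^3 + |-1|·1^4
  = 2 + 0 + 2 + 3 + 1 = 8.
This bounds M(r) := max_{|z|=r} |p(z)| from above; equality holds iff all terms c_k z^k can be made to align in phase at a single z on |z|=r.
Part (b). At z = 1 (real, on the circle |z| = r):
  p(1) = (2)·1^0 + (0)·1^1 + (2)·1^2 + (3)·1^3 + (-1)·1^4 = 6.
  |p(1)| = 6.
Check: |p(1)| = 6 ≤ 8 = M_tri(1). ✓ Equality does not hold at z = 1 (the coefficients have mixed signs, so the terms do not all align in phase there).

M_tri(1) = 8; |p(1)| = 6; equality at z=1: no.


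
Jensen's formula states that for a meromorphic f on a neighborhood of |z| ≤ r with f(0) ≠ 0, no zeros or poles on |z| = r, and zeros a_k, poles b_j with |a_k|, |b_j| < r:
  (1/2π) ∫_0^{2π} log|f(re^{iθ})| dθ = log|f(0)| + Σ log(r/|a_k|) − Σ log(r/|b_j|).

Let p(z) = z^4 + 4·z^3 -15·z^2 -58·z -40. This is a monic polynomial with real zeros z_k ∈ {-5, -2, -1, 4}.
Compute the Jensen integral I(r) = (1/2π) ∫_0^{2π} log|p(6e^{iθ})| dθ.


Zeros: -5, -2, -1, 4; r = 6.
Inside |z| < r: -5, -2, -1, 4. Outside (|z| ≥ r): ∅.
p(0) = -40, so log|p(0)| = log(40) = 3.6889.
Apply Jensen: I(r) = log|p(0)| + Σ_k log(r/|z_k|), summed over zeros inside |z| < r.
  log(r/|z_k|) for z_k = -5: log(6/5) = 0.1823
  log(r/|z_k|) for z_k = -2: log(6/2) = 1.0986
  log(r/|z_k|) for z_k = -1: log(6/1) = 1.7918
  log(r/|z_k|) for z_k = 4: log(6/4) = 0.4055
Sum over inside zeros: 3.4782.
I(r) = log|p(0)| + (inside sum) = 3.6889 + 3.4782 = 7.1670.
Closed form (all zeros inside, monic): I(r) = n·log(r) = 4·log(6) = 7.1670. ✓

I(r) ≈ 7.1670.


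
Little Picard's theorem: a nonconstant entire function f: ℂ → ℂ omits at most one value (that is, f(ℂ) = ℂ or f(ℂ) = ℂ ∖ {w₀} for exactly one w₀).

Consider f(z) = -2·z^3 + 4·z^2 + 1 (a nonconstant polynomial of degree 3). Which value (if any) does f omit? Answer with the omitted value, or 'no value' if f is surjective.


Little Picard bounds the complement of f(ℂ) to at most one point.
For every w ∈ ℂ, the equation p(z) − w = 0 is a nonconstant polynomial in z and hence has at least one root by the fundamental theorem of algebra. So p is surjective onto ℂ, omitting no value.

Omitted value: no value.


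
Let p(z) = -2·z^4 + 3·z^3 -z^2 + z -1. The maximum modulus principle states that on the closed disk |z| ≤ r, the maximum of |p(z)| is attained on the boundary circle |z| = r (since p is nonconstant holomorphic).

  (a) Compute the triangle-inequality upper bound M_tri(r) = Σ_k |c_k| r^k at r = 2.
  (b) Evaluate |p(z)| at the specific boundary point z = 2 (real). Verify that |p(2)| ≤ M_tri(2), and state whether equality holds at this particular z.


Coefficients: c_0 = -1, c_1 = 1, c_2 = -1, c_3 = 3, c_4 = -2. Radius r = 2.
Part (a). Triangle bound: M_tri(r) = Σ_k |c_k| r^k
  = |-1|·2^0 + |1|·2^1 + |-1|·2^2 + |3|·2^3 + |-2|·2^4
  = 1 + 2 + 4 + 24 + 32 = 63.
This bounds M(r) := max_{|z|=r} |p(z)| from above; equality holds iff all terms c_k z^k can be made to align in phase at a single z on |z|=r.
Part (b). At z = 2 (real, on the circle |z| = r):
  p(2) = (-1)·2^0 + (1)·2^1 + (-1)·2^2 + (3)·2^3 + (-2)·2^4 = -11.
  |p(2)| = 11.
Check: |p(2)| = 11 ≤ 63 = M_tri(2). ✓ Equality does not hold at z = 2 (the coefficients have mixed signs, so the terms do not all align in phase there).

M_tri(2) = 63; |p(2)| = 11; equality at z=2: no.


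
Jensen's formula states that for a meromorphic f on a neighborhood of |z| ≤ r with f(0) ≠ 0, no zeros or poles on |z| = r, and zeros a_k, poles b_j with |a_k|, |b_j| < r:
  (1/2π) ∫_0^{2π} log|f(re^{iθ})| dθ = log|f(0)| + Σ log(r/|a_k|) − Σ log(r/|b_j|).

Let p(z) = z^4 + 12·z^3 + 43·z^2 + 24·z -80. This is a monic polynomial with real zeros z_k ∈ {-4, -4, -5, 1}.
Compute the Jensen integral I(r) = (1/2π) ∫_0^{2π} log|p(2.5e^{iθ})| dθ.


Zeros: -5, -4, -4, 1; r = 2.5.
Inside |z| < r: 1. Outside (|z| ≥ r): -5, -4, -4.
p(0) = -80, so log|p(0)| = log(80) = 4.3820.
Apply Jensen: I(r) = log|p(0)| + Σ_k log(r/|z_k|), summed over zeros inside |z| < r.
  log(r/|z_k|) for z_k = 1: log(2.5/1) = 0.9163
  Outside zeros (-5, -4, -4) contribute nothing to the Jensen sum.
Sum over inside zeros: 0.9163.
I(r) = log|p(0)| + (inside sum) = 4.3820 + 0.9163 = 5.2983.
Note: since some zeros are outside |z| ≤ r, the simplified n·log(r) form does NOT apply — only the inside zeros contribute.

I(r) ≈ 5.2983.


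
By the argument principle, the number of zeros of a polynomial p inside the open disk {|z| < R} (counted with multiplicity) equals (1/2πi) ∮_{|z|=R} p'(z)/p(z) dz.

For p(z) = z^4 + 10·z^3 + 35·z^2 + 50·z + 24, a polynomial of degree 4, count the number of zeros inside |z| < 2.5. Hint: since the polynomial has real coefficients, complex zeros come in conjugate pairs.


The zeros of p are: -3, -4, -2, -1.
Their magnitudes are: 3, 4, 2, 1.
Zeros with |z| < R = 2.5: -2, -1.
Count = 2.
By the argument principle, (1/2πi) ∮_{|z|=R} p'(z)/p(z) dz equals exactly this count.

Number of zeros inside |z| < 2.5: 2.


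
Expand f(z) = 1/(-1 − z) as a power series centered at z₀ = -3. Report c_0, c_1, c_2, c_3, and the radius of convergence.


Let w = z − z₀, so z = z₀ + w.
Then -1 − z = -1 − (z₀ + w) = (-1 − z₀) − w = 2 − w.
f(z) = 1/(2 − w) = (1/(2)) · 1/(1 − w/(2)) = Σ_{n≥0} w^n / (2)^(n+1).
So c_n = 1/(2)^(n+1):
  c_0 = 1/(2)^1 = 1/2.
  c_1 = 1/(2)^2 = 1/4.
  c_2 = 1/(2)^3 = 1/8.
  c_3 = 1/(2)^4 = 1/16.
The series is valid for |w/d| < 1, i.e. |z − z₀| < |d|.
Radius of convergence: R = |-1 − z₀| = |2| = 2 (distance from z₀ to the singularity z = -1).

c_0 = 1/2, c_1 = 1/4, c_2 = 1/8, c_3 = 1/16; R = 2.


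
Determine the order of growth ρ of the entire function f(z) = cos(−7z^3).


Write cos(w) = (e^{iw} ± e^{−iw})/(2 or 2i), so |cos(w)| ≤ e^{|w|}. With w = −7z^3, |w| ≤ 7r^3 + 0 on |z|=r, giving M(r) ≤ e^{7r^3 + 0} and ρ ≤ 3. For the lower bound, choose z on |z|=r with -7z^3 purely imaginary of modulus 7r^3; then |cos(−7z^3)| grows like e^{7r^3}/2, so ρ ≥ 3. Hence ρ = 3.
Therefore ρ = 3.

Order ρ = 3.


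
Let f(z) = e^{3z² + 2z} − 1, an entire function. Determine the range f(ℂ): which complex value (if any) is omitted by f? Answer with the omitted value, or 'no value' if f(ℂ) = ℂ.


Little Picard bounds the complement of f(ℂ) to at most one point.
The exponent g(z) = 3z² + 2z is a nonconstant polynomial, hence surjective onto ℂ. So e^{g(z)} takes every value in {e^w : w ∈ ℂ} = ℂ ∖ {0}. Adding -1 shifts the range to ℂ ∖ {-1}. f omits exactly -1.

Omitted value: -1.


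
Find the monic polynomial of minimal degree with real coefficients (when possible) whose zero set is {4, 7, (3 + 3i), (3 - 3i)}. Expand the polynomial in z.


The polynomial is p(z) = ∏_{α ∈ S} (z − α), where S = {4, 7, (3 + 3i), (3 - 3i)}.
Expanding the product yields: p(z) = z^4 -17·z^3 + 112·z^2 -366·z + 504.
Note conjugate pairs combine to real quadratics: (z − (3+3i))(z − (3−3i)) = z² − 6z + 18.
The resulting polynomial has degree 4 and real coefficients as required.

p(z) = z^4 -17·z^3 + 112·z^2 -366·z + 504.


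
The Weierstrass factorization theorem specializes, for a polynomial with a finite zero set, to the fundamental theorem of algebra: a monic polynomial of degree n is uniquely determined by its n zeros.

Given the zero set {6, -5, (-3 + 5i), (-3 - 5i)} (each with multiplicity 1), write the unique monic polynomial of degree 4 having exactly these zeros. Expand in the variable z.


The polynomial is p(z) = ∏_{α ∈ S} (z − α), where S = {6, -5, (-3 + 5i), (-3 - 5i)}.
Expanding the product yields: p(z) = z^4 + 5·z^3 -2·z^2 -214·z -1020.
Note conjugate pairs combine to real quadratics: (z − (-3+5i))(z − (-3−5i)) = z² + 6z + 34.
The resulting polynomial has degree 4 and real coefficients as required.

p(z) = z^4 + 5·z^3 -2·z^2 -214·z -1020.


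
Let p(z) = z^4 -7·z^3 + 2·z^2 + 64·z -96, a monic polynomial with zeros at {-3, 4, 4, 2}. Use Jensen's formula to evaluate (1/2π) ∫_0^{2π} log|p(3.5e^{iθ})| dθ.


Zeros: -3, 2, 4, 4; r = 3.5.
Inside |z| < r: -3, 2. Outside (|z| ≥ r): 4, 4.
p(0) = -96, so log|p(0)| = log(96) = 4.5643.
Apply Jensen: I(r) = log|p(0)| + Σ_k log(r/|z_k|), summed over zeros inside |z| < r.
  log(r/|z_k|) for z_k = -3: log(3.5/3) = 0.1542
  log(r/|z_k|) for z_k = 2: log(3.5/2) = 0.5596
  Outside zeros (4, 4) contribute nothing to the Jensen sum.
Sum over inside zeros: 0.7138.
I(r) = log|p(0)| + (inside sum) = 4.5643 + 0.7138 = 5.2781.
Note: since some zeros are outside |z| ≤ r, the simplified n·log(r) form does NOT apply — only the inside zeros contribute.

I(r) ≈ 5.2781.


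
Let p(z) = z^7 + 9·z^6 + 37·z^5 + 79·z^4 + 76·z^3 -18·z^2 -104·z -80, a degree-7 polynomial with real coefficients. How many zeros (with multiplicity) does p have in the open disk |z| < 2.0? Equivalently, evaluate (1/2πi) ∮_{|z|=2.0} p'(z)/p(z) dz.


The zeros of p are: 1, (-2 + 1i), (-2 - 1i), (-2 + 2i), (-2 - 2i), (-1 + 1i), (-1 - 1i).
Their magnitudes are: 1, 2.236, 2.236, 2.828, 2.828, 1.414, 1.414.
Zeros with |z| < R = 2.0: 1, (-1 + 1i), (-1 - 1i).
Count = 3.
By the argument principle, (1/2πi) ∮_{|z|=R} p'(z)/p(z) dz equals exactly this count.

Number of zeros inside |z| < 2.0: 3.


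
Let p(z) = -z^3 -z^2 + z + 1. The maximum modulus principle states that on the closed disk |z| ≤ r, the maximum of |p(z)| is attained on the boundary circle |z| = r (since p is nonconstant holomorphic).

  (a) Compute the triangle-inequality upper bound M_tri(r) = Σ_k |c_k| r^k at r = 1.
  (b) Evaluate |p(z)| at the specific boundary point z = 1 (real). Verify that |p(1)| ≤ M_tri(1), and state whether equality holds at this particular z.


Coefficients: c_0 = 1, c_1 = 1, c_2 = -1, c_3 = -1. Radius r = 1.
Part (a). Triangle bound: M_tri(r) = Σ_k |c_k| r^k
  = |1|·1^0 + |1|·1^1 + |-1|·1^2 + |-1|·1^3
  = 1 + 1 + 1 + 1 = 4.
This bounds M(r) := max_{|z|=r} |p(z)| from above; equality holds iff all terms c_k z^k can be made to align in phase at a single z on |z|=r.
Part (b). At z = 1 (real, on the circle |z| = r):
  p(1) = (1)·1^0 + (1)·1^1 + (-1)·1^2 + (-1)·1^3 = 0.
  |p(1)| = 0.
Check: |p(1)| = 0 ≤ 4 = M_tri(1). ✓ Equality does not hold at z = 1 (the coefficients have mixed signs, so the terms do not all align in phase there).

M_tri(1) = 4; |p(1)| = 0; equality at z=1: no.


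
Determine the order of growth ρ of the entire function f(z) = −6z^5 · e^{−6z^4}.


M(r) = max_{|z|=r} |-6|·|z|^5·|e^{−6z^4}| = 6·r^5 · e^{6r^4} (the factors attain their maxima compatibly on |z|=r). Then log M(r) = log 6 + 5·log r + 6r^4, dominated by the last term, so log log M(r) ~ 4·log r. The polynomial factor -6z^5 contributes only a log r term and does not affect the order. ρ = 4.
Therefore ρ = 4.

Order ρ = 4.


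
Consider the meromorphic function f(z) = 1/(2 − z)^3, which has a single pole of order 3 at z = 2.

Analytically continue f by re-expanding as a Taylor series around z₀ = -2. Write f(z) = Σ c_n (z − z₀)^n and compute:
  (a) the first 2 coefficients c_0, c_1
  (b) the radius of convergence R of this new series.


Let w = z − z₀, so z = z₀ + w.
Then 2 − z = 2 − (z₀ + w) = (2 − z₀) − w = 4 − w.
f(z) = 1/(4 − w)^3 = (1/(4)^3) · (1 − w/(4))^{−3}.
By the binomial series (1−u)^{−3} = Σ_{n≥0} C(n+2, 2) u^n for |u|<1, with u = w/(4):
  c_n = C(n+2, 2) / (4)^(n+3).
  c_0 = 1/(4)^3 = 1/64.
  c_1 = 3/(4)^4 = 3/256.
The series is valid for |w/d| < 1, i.e. |z − z₀| < |d|.
Radius of convergence: R = |2 − z₀| = |4| = 4 (distance from z₀ to the singularity z = 2).

c_0 = 1/64, c_1 = 3/256; R = 4.


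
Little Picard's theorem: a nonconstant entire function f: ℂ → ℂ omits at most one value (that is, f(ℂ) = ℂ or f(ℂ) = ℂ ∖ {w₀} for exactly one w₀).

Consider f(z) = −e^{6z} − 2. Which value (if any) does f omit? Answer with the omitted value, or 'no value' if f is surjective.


Little Picard bounds the complement of f(ℂ) to at most one point.
e^{6z} is never zero on ℂ, so -1·e^{6z} takes every value in ℂ ∖ {0}. Adding -2 shifts the range to ℂ ∖ {-2}. Thus f omits exactly the value -2.

Omitted value: -2.


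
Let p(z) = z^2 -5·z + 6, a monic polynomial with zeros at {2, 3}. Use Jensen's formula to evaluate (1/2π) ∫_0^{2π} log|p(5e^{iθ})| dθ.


Zeros: 2, 3; r = 5.
Inside |z| < r: 2, 3. Outside (|z| ≥ r): ∅.
p(0) = 6, so log|p(0)| = log(6) = 1.7918.
Apply Jensen: I(r) = log|p(0)| + Σ_k log(r/|z_k|), summed over zeros inside |z| < r.
  log(r/|z_k|) for z_k = 2: log(5/2) = 0.9163
  log(r/|z_k|) for z_k = 3: log(5/3) = 0.5108
Sum over inside zeros: 1.4271.
I(r) = log|p(0)| + (inside sum) = 1.7918 + 1.4271 = 3.2189.
Closed form (all zeros inside, monic): I(r) = n·log(r) = 2·log(5) = 3.2189. ✓

I(r) ≈ 3.2189.


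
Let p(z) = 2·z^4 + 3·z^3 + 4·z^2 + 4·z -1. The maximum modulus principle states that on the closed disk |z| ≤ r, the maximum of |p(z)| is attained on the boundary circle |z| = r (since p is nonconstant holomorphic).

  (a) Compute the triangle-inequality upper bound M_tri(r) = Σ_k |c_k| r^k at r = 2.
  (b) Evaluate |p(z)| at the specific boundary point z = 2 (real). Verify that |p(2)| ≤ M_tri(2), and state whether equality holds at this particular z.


Coefficients: c_0 = -1, c_1 = 4, c_2 = 4, c_3 = 3, c_4 = 2. Radius r = 2.
Part (a). Triangle bound: M_tri(r) = Σ_k |c_k| r^k
  = |-1|·2^0 + |4|·2^1 + |4|·2^2 + |3|·2^3 + |2|·2^4
  = 1 + 8 + 16 + 24 + 32 = 81.
This bounds M(r) := max_{|z|=r} |p(z)| from above; equality holds iff all terms c_k z^k can be made to align in phase at a single z on |z|=r.
Part (b). At z = 2 (real, on the circle |z| = r):
  p(2) = (-1)·2^0 + (4)·2^1 + (4)·2^2 + (3)·2^3 + (2)·2^4 = 79.
  |p(2)| = 79.
Check: |p(2)| = 79 ≤ 81 = M_tri(2). ✓ Equality does not hold at z = 2 (the coefficients have mixed signs, so the terms do not all align in phase there).

M_tri(2) = 81; |p(2)| = 79; equality at z=2: no.


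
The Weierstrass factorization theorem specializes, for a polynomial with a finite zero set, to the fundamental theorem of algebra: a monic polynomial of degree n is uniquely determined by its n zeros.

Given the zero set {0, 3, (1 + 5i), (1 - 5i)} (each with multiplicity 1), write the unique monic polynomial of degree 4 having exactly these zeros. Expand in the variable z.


The polynomial is p(z) = ∏_{α ∈ S} (z − α), where S = {0, 3, (1 + 5i), (1 - 5i)}.
Expanding the product yields: p(z) = z^4 -5·z^3 + 32·z^2 -78·z.
Note conjugate pairs combine to real quadratics: (z − (1+5i))(z − (1−5i)) = z² − 2z + 26.
The resulting polynomial has degree 4 and real coefficients as required.

p(z) = z^4 -5·z^3 + 32·z^2 -78·z.


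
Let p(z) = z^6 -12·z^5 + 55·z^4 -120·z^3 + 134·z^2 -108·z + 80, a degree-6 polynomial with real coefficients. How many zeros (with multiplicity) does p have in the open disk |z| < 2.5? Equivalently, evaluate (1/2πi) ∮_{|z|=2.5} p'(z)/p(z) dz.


The zeros of p are: (0 + 1i), (0 - 1i), (3 + 1i), (3 - 1i), 4, 2.
Their magnitudes are: 1, 1, 3.162, 3.162, 4, 2.
Zeros with |z| < R = 2.5: (0 + 1i), (0 - 1i), 2.
Count = 3.
By the argument principle, (1/2πi) ∮_{|z|=R} p'(z)/p(z) dz equals exactly this count.

Number of zeros inside |z| < 2.5: 3.


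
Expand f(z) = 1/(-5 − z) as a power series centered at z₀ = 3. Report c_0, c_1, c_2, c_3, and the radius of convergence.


Let w = z − z₀, so z = z₀ + w.
Then -5 − z = -5 − (z₀ + w) = (-5 − z₀) − w = -8 − w.
f(z) = 1/(-8 − w) = (1/(-8)) · 1/(1 − w/(-8)) = Σ_{n≥0} w^n / (-8)^(n+1).
So c_n = 1/(-8)^(n+1):
  c_0 = 1/(-8)^1 = -1/8.
  c_1 = 1/(-8)^2 = 1/64.
  c_2 = 1/(-8)^3 = -1/512.
  c_3 = 1/(-8)^4 = 1/4096.
The series is valid for |w/d| < 1, i.e. |z − z₀| < |d|.
Radius of convergence: R = |-5 − z₀| = |-8| = 8 (distance from z₀ to the singularity z = -5).

c_0 = -1/8, c_1 = 1/64, c_2 = -1/512, c_3 = 1/4096; R = 8.


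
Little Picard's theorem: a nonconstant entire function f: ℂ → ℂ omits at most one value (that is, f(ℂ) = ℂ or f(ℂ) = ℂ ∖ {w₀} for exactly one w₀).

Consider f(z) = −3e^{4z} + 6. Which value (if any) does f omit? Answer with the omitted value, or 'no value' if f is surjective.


Little Picard bounds the complement of f(ℂ) to at most one point.
e^{4z} is never zero on ℂ, so -3·e^{4z} takes every value in ℂ ∖ {0}. Adding 6 shifts the range to ℂ ∖ {6}. Thus f omits exactly the value 6.

Omitted value: 6.


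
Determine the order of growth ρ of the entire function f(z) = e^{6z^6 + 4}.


|e^{6z^6 + 4}| = e^{Re(6·z^6) + 4} ≤ e^{6|z|^6 + 4} = e^{6r^6 + 4} on |z| = r, so ρ ≤ 6. Choosing z on |z|=r so that 6·z^6 is real positive (always possible by picking arg z appropriately) gives |f(z)| = e^{6r^6 + 4}, matching the bound. The additive constant 4 does not affect log log M(r) ~ 6·log r. Hence ρ = 6.
Therefore ρ = 6.

Order ρ = 6.


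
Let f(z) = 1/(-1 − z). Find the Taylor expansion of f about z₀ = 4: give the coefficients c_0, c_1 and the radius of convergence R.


Let w = z − z₀, so z = z₀ + w.
Then -1 − z = -1 − (z₀ + w) = (-1 − z₀) − w = -5 − w.
f(z) = 1/(-5 − w) = (1/(-5)) · 1/(1 − w/(-5)) = Σ_{n≥0} w^n / (-5)^(n+1).
So c_n = 1/(-5)^(n+1):
  c_0 = 1/(-5)^1 = -1/5.
  c_1 = 1/(-5)^2 = 1/25.
The series is valid for |w/d| < 1, i.e. |z − z₀| < |d|.
Radius of convergence: R = |-1 − z₀| = |-5| = 5 (distance from z₀ to the singularity z = -1).

c_0 = -1/5, c_1 = 1/25; R = 5.


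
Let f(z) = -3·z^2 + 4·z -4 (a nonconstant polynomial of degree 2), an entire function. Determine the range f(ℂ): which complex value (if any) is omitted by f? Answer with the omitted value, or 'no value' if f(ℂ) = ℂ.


Little Picard bounds the complement of f(ℂ) to at most one point.
For every w ∈ ℂ, the equation p(z) − w = 0 is a nonconstant polynomial in z and hence has at least one root by the fundamental theorem of algebra. So p is surjective onto ℂ, omitting no value.

Omitted value: no value.


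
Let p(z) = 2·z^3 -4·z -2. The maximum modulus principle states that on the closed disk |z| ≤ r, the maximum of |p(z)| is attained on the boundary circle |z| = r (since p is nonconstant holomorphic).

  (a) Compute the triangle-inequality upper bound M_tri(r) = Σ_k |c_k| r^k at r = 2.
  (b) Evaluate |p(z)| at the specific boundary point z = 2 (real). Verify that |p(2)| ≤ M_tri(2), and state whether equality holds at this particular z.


Coefficients: c_0 = -2, c_1 = -4, c_2 = 0, c_3 = 2. Radius r = 2.
Part (a). Triangle bound: M_tri(r) = Σ_k |c_k| r^k
  = |-2|·2^0 + |-4|·2^1 + |0|·2^2 + |2|·2^3
  = 2 + 8 + 0 + 16 = 26.
This bounds M(r) := max_{|z|=r} |p(z)| from above; equality holds iff all terms c_k z^k can be made to align in phase at a single z on |z|=r.
Part (b). At z = 2 (real, on the circle |z| = r):
  p(2) = (-2)·2^0 + (-4)·2^1 + (0)·2^2 + (2)·2^3 = 6.
  |p(2)| = 6.
Check: |p(2)| = 6 ≤ 26 = M_tri(2). ✓ Equality does not hold at z = 2 (the coefficients have mixed signs, so the terms do not all align in phase there).

M_tri(2) = 26; |p(2)| = 6; equality at z=2: no.


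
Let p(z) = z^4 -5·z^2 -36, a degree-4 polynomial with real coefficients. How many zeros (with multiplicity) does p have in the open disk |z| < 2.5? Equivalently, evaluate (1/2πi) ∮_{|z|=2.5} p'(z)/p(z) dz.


The zeros of p are: -3, (0 + 2i), (0 - 2i), 3.
Their magnitudes are: 3, 2, 2, 3.
Zeros with |z| < R = 2.5: (0 + 2i), (0 - 2i).
Count = 2.
By the argument principle, (1/2πi) ∮_{|z|=R} p'(z)/p(z) dz equals exactly this count.

Number of zeros inside |z| < 2.5: 2.


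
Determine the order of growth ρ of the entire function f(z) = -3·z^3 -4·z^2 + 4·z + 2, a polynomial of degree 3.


|f(z)| ≤ Σ|c_k|·r^k = O(r^3) as r → ∞. Polynomial growth is O(e^{r^ε}) for every ε > 0 (since r^3/e^{r^ε} → 0), so ρ ≤ ε for all ε > 0, i.e. ρ = 0. Every nonconstant polynomial has order 0.
Therefore ρ = 0.

Order ρ = 0.


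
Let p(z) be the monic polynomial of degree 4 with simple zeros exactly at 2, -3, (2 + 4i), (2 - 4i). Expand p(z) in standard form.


The polynomial is p(z) = ∏_{α ∈ S} (z − α), where S = {2, -3, (2 + 4i), (2 - 4i)}.
Expanding the product yields: p(z) = z^4 -3·z^3 + 10·z^2 + 44·z -120.
Note conjugate pairs combine to real quadratics: (z − (2+4i))(z − (2−4i)) = z² − 4z + 20.
The resulting polynomial has degree 4 and real coefficients as required.

p(z) = z^4 -3·z^3 + 10·z^2 + 44·z -120.


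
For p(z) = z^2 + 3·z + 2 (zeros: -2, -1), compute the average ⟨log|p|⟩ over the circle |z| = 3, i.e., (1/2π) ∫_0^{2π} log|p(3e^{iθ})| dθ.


Zeros: -2, -1; r = 3.
Inside |z| < r: -2, -1. Outside (|z| ≥ r): ∅.
p(0) = 2, so log|p(0)| = log(2) = 0.6931.
Apply Jensen: I(r) = log|p(0)| + Σ_k log(r/|z_k|), summed over zeros inside |z| < r.
  log(r/|z_k|) for z_k = -2: log(3/2) = 0.4055
  log(r/|z_k|) for z_k = -1: log(3/1) = 1.0986
Sum over inside zeros: 1.5041.
I(r) = log|p(0)| + (inside sum) = 0.6931 + 1.5041 = 2.1972.
Closed form (all zeros inside, monic): I(r) = n·log(r) = 2·log(3) = 2.1972. ✓

I(r) ≈ 2.1972.


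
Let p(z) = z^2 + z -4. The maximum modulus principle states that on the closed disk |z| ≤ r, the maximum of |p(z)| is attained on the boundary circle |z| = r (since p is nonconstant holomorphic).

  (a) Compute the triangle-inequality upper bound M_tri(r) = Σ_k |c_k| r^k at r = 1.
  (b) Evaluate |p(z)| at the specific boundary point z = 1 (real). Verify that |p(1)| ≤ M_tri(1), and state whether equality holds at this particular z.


Coefficients: c_0 = -4, c_1 = 1, c_2 = 1. Radius r = 1.
Part (a). Triangle bound: M_tri(r) = Σ_k |c_k| r^k
  = |-4|·1^0 + |1|·1^1 + |1|·1^2
  = 4 + 1 + 1 = 6.
This bounds M(r) := max_{|z|=r} |p(z)| from above; equality holds iff all terms c_k z^k can be made to align in phase at a single z on |z|=r.
Part (b). At z = 1 (real, on the circle |z| = r):
  p(1) = (-4)·1^0 + (1)·1^1 + (1)·1^2 = -2.
  |p(1)| = 2.
Check: |p(1)| = 2 ≤ 6 = M_tri(1). ✓ Equality does not hold at z = 1 (the coefficients have mixed signs, so the terms do not all align in phase there).

M_tri(1) = 6; |p(1)| = 2; equality at z=1: no.


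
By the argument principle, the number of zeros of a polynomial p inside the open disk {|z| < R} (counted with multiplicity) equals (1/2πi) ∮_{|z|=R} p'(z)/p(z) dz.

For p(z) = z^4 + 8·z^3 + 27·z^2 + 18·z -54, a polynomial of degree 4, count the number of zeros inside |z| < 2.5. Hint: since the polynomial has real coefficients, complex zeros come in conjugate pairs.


The zeros of p are: (-3 + 3i), (-3 - 3i), 1, -3.
Their magnitudes are: 4.243, 4.243, 1, 3.
Zeros with |z| < R = 2.5: 1.
Count = 1.
By the argument principle, (1/2πi) ∮_{|z|=R} p'(z)/p(z) dz equals exactly this count.

Number of zeros inside |z| < 2.5: 1.


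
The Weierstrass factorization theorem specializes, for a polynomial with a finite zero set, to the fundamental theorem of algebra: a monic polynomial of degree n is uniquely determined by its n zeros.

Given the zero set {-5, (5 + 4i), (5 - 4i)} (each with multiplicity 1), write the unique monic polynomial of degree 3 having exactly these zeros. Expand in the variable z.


The polynomial is p(z) = ∏_{α ∈ S} (z − α), where S = {-5, (5 + 4i), (5 - 4i)}.
Expanding the product yields: p(z) = z^3 -5·z^2 -9·z + 205.
Note conjugate pairs combine to real quadratics: (z − (5+4i))(z − (5−4i)) = z² − 10z + 41.
The resulting polynomial has degree 3 and real coefficients as required.

p(z) = z^3 -5·z^2 -9·z + 205.


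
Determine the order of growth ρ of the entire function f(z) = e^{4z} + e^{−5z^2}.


Each summand is entire of order 1 and 2 respectively (as in the single-exponential case). The order of a sum is at most the max of the orders, so ρ ≤ 2. For the lower bound: on |z|=r choose arg z so that -5z^2 is real positive; then |e^{-5z^2}| = e^{5r^2} while |e^{4z}| ≤ e^{4r^1} = o(e^{5r^2}). So |f| ≥ e^{5r^2}(1 − o(1)) and ρ ≥ 2. Hence ρ = max(1, 2) = 2.
Therefore ρ = 2.

Order ρ = 2.


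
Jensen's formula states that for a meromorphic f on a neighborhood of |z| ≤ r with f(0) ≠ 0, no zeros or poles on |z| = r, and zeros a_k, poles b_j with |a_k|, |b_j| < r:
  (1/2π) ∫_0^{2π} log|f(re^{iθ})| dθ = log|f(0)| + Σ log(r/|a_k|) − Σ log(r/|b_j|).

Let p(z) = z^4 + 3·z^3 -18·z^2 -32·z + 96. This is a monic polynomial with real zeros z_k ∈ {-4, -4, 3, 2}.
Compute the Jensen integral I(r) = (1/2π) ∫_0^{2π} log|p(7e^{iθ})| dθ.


Zeros: -4, -4, 2, 3; r = 7.
Inside |z| < r: -4, -4, 2, 3. Outside (|z| ≥ r): ∅.
p(0) = 96, so log|p(0)| = log(96) = 4.5643.
Apply Jensen: I(r) = log|p(0)| + Σ_k log(r/|z_k|), summed over zeros inside |z| < r.
  log(r/|z_k|) for z_k = -4: log(7/4) = 0.5596
  log(r/|z_k|) for z_k = -4: log(7/4) = 0.5596
  log(r/|z_k|) for z_k = 3: log(7/3) = 0.8473
  log(r/|z_k|) for z_k = 2: log(7/2) = 1.2528
Sum over inside zeros: 3.2193.
I(r) = log|p(0)| + (inside sum) = 4.5643 + 3.2193 = 7.7836.
Closed form (all zeros inside, monic): I(r) = n·log(r) = 4·log(7) = 7.7836. ✓

I(r) ≈ 7.7836.


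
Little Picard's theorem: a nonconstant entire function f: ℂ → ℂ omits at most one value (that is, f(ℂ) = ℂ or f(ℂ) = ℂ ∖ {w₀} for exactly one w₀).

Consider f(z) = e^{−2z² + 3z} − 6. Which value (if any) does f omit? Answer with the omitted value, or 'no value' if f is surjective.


Little Picard bounds the complement of f(ℂ) to at most one point.
The exponent g(z) = −2z² + 3z is a nonconstant polynomial, hence surjective onto ℂ. So e^{g(z)} takes every value in {e^w : w ∈ ℂ} = ℂ ∖ {0}. Adding -6 shifts the range to ℂ ∖ {-6}. f omits exactly -6.

Omitted value: -6.


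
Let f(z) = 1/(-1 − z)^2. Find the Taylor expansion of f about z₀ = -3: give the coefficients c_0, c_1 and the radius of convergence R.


Let w = z − z₀, so z = z₀ + w.
Then -1 − z = -1 − (z₀ + w) = (-1 − z₀) − w = 2 − w.
f(z) = 1/(2 − w)^2 = (1/(2)^2) · (1 − w/(2))^{−2}.
By the binomial series (1−u)^{−2} = Σ_{n≥0} C(n+1, 1) u^n for |u|<1, with u = w/(2):
  c_n = C(n+1, 1) / (2)^(n+2).
  c_0 = 1/(2)^2 = 1/4.
  c_1 = 2/(2)^3 = 1/4.
The series is valid for |w/d| < 1, i.e. |z − z₀| < |d|.
Radius of convergence: R = |-1 − z₀| = |2| = 2 (distance from z₀ to the singularity z = -1).

c_0 = 1/4, c_1 = 1/4; R = 2.


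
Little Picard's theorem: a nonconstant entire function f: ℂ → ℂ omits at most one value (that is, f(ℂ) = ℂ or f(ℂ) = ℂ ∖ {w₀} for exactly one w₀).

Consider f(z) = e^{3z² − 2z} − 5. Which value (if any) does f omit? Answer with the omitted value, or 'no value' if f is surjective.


Little Picard bounds the complement of f(ℂ) to at most one point.
The exponent g(z) = 3z² − 2z is a nonconstant polynomial, hence surjective onto ℂ. So e^{g(z)} takes every value in {e^w : w ∈ ℂ} = ℂ ∖ {0}. Adding -5 shifts the range to ℂ ∖ {-5}. f omits exactly -5.

Omitted value: -5.


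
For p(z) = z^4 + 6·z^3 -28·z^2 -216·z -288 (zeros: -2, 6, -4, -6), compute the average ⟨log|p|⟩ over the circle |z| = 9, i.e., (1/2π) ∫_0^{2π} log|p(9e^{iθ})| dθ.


Zeros: -6, -4, -2, 6; r = 9.
Inside |z| < r: -6, -4, -2, 6. Outside (|z| ≥ r): ∅.
p(0) = -288, so log|p(0)| = log(288) = 5.6630.
Apply Jensen: I(r) = log|p(0)| + Σ_k log(r/|z_k|), summed over zeros inside |z| < r.
  log(r/|z_k|) for z_k = -2: log(9/2) = 1.5041
  log(r/|z_k|) for z_k = 6: log(9/6) = 0.4055
  log(r/|z_k|) for z_k = -4: log(9/4) = 0.8109
  log(r/|z_k|) for z_k = -6: log(9/6) = 0.4055
Sum over inside zeros: 3.1259.
I(r) = log|p(0)| + (inside sum) = 5.6630 + 3.1259 = 8.7889.
Closed form (all zeros inside, monic): I(r) = n·log(r) = 4·log(9) = 8.7889. ✓

I(r) ≈ 8.7889.


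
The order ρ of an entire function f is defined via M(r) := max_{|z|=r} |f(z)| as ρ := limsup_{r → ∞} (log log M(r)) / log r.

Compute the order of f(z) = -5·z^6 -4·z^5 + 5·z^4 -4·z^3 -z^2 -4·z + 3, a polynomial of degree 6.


|f(z)| ≤ Σ|c_k|·r^k = O(r^6) as r → ∞. Polynomial growth is O(e^{r^ε}) for every ε > 0 (since r^6/e^{r^ε} → 0), so ρ ≤ ε for all ε > 0, i.e. ρ = 0. Every nonconstant polynomial has order 0.
Therefore ρ = 0.

Order ρ = 0.


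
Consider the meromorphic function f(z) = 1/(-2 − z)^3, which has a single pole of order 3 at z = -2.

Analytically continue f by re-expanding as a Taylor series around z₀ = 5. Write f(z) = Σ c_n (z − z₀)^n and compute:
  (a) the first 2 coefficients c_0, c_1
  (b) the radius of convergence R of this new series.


Let w = z − z₀, so z = z₀ + w.
Then -2 − z = -2 − (z₀ + w) = (-2 − z₀) − w = -7 − w.
f(z) = 1/(-7 − w)^3 = (1/(-7)^3) · (1 − w/(-7))^{−3}.
By the binomial series (1−u)^{−3} = Σ_{n≥0} C(n+2, 2) u^n for |u|<1, with u = w/(-7):
  c_n = C(n+2, 2) / (-7)^(n+3).
  c_0 = 1/(-7)^3 = -1/343.
  c_1 = 3/(-7)^4 = 3/2401.
The series is valid for |w/d| < 1, i.e. |z − z₀| < |d|.
Radius of convergence: R = |-2 − z₀| = |-7| = 7 (distance from z₀ to the singularity z = -2).

c_0 = -1/343, c_1 = 3/2401; R = 7.


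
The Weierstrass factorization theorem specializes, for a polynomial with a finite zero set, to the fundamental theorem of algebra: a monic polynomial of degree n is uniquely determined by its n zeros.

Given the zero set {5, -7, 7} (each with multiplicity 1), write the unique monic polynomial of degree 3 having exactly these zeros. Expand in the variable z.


The polynomial is p(z) = ∏_{α ∈ S} (z − α), where S = {5, -7, 7}.
Expanding the product yields: p(z) = z^3 -5·z^2 -49·z + 245.
The resulting polynomial has degree 3 and real coefficients as required.

p(z) = z^3 -5·z^2 -49·z + 245.


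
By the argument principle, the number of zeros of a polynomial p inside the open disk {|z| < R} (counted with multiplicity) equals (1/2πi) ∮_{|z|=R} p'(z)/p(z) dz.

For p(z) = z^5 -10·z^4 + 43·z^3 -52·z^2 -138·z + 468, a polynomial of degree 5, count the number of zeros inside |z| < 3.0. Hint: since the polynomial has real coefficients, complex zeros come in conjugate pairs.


The zeros of p are: (3 + 2i), (3 - 2i), (3 + 3i), (3 - 3i), -2.
Their magnitudes are: 3.606, 3.606, 4.243, 4.243, 2.
Zeros with |z| < R = 3.0: -2.
Count = 1.
By the argument principle, (1/2πi) ∮_{|z|=R} p'(z)/p(z) dz equals exactly this count.

Number of zeros inside |z| < 3.0: 1.
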